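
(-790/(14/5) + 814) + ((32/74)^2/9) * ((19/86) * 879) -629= -115100648/1236207 = -93.11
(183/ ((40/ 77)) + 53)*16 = 32422/5 = 6484.40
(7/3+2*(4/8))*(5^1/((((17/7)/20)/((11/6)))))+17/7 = 272101/1071 = 254.06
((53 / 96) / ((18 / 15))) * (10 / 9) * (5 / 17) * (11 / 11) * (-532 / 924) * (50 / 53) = -0.08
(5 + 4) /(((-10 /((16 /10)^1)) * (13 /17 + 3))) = -153/400 = -0.38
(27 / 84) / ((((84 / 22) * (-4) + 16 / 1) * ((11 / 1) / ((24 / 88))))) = 0.01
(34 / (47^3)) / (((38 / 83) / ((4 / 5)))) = 5644/9863185 = 0.00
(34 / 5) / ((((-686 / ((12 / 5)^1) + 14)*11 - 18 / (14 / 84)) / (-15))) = 612/18589 = 0.03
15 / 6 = 5/2 = 2.50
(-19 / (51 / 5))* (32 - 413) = 12065/17 = 709.71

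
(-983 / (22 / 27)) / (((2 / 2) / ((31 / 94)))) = -397.86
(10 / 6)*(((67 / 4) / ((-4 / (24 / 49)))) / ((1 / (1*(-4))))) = 670/49 = 13.67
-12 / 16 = -3/4 = -0.75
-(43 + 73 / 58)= -2567/58 = -44.26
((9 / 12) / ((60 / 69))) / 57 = 23/1520 = 0.02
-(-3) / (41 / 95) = 285/41 = 6.95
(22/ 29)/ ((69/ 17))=374/2001 = 0.19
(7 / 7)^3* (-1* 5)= -5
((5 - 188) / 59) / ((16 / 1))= -183/944 = -0.19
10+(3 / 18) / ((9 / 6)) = 91/9 = 10.11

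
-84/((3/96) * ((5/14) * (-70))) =2688/25 = 107.52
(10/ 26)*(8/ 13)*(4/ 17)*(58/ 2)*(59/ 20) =13688/2873 = 4.76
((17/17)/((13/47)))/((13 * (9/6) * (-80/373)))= -17531/20280 = -0.86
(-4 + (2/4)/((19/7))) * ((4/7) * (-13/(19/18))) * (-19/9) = -7540/133 = -56.69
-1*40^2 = -1600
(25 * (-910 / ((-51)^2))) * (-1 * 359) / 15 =1633450/7803 = 209.34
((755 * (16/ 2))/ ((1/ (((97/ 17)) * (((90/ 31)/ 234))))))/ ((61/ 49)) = 143540600/417911 = 343.47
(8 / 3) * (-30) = -80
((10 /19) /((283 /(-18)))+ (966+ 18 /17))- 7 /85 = 441936461/457045 = 966.94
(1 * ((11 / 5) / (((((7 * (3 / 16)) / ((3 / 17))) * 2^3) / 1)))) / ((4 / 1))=11/1190 = 0.01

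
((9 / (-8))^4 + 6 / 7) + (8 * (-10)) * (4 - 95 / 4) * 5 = 226579303/28672 = 7902.46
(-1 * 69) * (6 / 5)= -414/5 = -82.80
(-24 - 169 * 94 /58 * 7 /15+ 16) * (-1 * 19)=1122539/435 = 2580.55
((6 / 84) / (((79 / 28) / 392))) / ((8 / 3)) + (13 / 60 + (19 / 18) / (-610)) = 3.94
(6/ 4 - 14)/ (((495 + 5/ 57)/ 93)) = -26505/11288 = -2.35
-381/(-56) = 381/56 = 6.80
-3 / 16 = -0.19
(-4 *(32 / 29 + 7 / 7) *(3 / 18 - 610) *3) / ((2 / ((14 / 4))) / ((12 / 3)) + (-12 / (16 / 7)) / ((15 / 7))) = -62495720/9367 = -6671.90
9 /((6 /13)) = 39/2 = 19.50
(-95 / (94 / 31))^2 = 8673025/8836 = 981.56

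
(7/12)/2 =0.29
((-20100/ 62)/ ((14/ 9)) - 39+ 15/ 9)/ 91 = -159979/59241 = -2.70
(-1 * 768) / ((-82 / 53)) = 496.39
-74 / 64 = -37/32 = -1.16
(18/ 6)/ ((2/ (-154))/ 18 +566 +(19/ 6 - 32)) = 2079/372256 = 0.01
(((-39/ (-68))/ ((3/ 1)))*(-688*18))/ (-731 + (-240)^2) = -0.04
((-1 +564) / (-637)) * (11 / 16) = -6193/10192 = -0.61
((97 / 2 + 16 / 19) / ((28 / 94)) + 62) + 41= 142921/532 = 268.65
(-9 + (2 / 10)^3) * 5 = -1124/25 = -44.96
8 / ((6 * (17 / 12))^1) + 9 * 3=475/17 = 27.94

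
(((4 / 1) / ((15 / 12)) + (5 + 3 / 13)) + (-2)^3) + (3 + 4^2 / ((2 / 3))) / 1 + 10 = 2433/65 = 37.43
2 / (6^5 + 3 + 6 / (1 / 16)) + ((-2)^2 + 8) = 94502/7875 = 12.00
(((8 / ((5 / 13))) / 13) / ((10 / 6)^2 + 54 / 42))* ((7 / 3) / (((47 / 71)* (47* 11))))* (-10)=-10437/388784 = -0.03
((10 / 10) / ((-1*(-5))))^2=1/25 = 0.04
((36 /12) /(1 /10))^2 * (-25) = -22500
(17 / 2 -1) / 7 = 1.07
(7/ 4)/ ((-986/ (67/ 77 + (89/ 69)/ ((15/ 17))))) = -92923/22451220 = 0.00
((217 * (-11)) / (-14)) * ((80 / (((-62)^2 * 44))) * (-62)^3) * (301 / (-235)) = 24617.96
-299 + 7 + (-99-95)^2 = 37344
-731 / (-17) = 43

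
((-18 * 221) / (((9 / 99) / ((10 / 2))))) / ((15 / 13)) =-189618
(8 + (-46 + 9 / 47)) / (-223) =1777/10481 = 0.17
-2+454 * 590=267858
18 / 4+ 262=266.50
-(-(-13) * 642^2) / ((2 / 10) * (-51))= 8930220/17 = 525307.06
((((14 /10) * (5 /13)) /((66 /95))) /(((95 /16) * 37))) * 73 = 4088/15873 = 0.26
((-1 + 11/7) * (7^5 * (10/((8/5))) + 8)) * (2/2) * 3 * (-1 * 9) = -11345589/7 = -1620798.43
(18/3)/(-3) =-2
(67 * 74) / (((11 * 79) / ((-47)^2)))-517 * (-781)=416380.25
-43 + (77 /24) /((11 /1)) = -1025/24 = -42.71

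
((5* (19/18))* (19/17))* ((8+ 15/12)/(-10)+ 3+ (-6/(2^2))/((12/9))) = 5.60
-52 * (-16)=832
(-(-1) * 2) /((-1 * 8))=-1/4 = -0.25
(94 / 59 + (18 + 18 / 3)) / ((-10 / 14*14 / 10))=-1510/59 = -25.59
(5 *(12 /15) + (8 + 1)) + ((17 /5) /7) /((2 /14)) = 82/5 = 16.40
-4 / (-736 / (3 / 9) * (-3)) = -1/1656 = 0.00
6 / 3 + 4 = 6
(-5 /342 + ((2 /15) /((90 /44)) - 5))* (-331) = 42021443/25650 = 1638.26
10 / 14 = 5/7 = 0.71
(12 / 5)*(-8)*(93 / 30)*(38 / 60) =-4712/125 = -37.70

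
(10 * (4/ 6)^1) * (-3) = -20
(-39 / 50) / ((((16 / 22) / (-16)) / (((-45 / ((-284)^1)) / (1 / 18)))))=34749/710 = 48.94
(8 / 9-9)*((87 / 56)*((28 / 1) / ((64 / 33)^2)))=-768471/8192 = -93.81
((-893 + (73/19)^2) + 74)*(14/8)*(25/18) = -25403875/12996 = -1954.75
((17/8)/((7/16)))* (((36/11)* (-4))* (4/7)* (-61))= 1194624/539 = 2216.37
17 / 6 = 2.83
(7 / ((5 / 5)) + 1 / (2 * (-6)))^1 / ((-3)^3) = -0.26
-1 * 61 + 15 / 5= -58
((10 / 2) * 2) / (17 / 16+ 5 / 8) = 160/27 = 5.93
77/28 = 11/4 = 2.75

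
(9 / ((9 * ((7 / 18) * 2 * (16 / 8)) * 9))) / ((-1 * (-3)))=1/42 = 0.02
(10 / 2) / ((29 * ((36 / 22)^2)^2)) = 0.02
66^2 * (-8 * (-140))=4878720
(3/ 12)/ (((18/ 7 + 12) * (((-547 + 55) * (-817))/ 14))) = 49/82000656 = 0.00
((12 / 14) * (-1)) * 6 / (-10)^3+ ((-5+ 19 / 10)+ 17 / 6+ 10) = 51127/5250 = 9.74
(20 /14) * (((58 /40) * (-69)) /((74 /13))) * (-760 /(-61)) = -4942470/15799 = -312.83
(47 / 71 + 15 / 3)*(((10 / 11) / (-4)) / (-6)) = 335/1562 = 0.21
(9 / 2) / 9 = 0.50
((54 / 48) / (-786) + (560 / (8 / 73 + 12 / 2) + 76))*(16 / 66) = 78364579/1928058 = 40.64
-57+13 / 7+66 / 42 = -375/7 = -53.57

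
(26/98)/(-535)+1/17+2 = 917304/445655 = 2.06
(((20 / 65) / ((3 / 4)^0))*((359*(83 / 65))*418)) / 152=327767/845 = 387.89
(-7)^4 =2401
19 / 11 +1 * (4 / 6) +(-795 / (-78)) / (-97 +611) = 1064501/441012 = 2.41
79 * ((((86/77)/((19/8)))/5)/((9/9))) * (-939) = -51036528/7315 = -6976.97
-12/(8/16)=-24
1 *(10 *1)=10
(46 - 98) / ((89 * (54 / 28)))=-728/2403 = -0.30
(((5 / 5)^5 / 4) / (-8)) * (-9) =9/32 = 0.28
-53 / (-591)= 53/591 = 0.09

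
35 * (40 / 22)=700/11 = 63.64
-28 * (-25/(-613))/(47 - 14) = -700/20229 = -0.03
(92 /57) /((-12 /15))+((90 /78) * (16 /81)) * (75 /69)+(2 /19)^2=-5125543/2914353 = -1.76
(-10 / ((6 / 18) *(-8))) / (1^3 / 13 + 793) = 39/8248 = 0.00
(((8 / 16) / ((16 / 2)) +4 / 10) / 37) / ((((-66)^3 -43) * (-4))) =1/92012480 = 0.00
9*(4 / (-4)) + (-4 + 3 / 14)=-179/14 = -12.79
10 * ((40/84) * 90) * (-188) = -564000/7 = -80571.43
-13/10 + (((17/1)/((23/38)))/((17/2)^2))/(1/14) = 16197/3910 = 4.14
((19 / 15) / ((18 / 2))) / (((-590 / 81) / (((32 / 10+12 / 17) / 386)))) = -4731/24197375 = 0.00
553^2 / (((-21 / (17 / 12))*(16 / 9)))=-742679/64 = -11604.36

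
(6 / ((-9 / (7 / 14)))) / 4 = -1/12 = -0.08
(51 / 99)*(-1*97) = -1649/33 = -49.97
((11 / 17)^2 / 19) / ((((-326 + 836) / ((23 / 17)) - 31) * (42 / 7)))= 2783/262151322 = 0.00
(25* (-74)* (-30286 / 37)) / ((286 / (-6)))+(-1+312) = -4498427/143 = -31457.53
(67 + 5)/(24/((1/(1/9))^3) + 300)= 4374/18227 = 0.24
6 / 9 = 2/3 = 0.67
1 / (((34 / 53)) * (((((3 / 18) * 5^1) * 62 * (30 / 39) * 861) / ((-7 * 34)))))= -0.01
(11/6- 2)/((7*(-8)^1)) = 1/336 = 0.00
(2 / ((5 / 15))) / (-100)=-0.06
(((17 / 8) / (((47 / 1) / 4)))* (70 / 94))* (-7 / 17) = -245/4418 = -0.06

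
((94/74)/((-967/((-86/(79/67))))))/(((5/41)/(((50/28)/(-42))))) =-27758435/831003054 = -0.03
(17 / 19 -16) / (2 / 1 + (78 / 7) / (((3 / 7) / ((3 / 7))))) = -2009/1748 = -1.15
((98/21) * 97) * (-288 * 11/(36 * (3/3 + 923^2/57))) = -1135288/425993 = -2.67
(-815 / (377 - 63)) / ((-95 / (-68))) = -5542/2983 = -1.86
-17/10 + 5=33/10 = 3.30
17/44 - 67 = -66.61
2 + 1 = 3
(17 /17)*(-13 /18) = -13/18 = -0.72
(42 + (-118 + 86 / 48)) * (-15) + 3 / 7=62359/56 = 1113.55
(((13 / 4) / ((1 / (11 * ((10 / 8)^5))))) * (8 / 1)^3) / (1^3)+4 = 446907/8 = 55863.38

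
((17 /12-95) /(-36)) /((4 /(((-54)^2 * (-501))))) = -15190821/16 = -949426.31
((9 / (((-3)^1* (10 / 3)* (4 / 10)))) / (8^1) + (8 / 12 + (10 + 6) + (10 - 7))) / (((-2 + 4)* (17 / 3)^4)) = 50247/5345344 = 0.01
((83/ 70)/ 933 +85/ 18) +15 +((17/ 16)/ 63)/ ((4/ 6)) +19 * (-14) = -771967991/3134880 = -246.25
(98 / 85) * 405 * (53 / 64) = 210357/544 = 386.69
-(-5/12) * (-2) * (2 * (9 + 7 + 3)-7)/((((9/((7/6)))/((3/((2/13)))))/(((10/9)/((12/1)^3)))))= -70525/1679616 = -0.04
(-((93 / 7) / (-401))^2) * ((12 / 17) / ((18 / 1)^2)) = -961/401841699 = 0.00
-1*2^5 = -32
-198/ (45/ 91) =-2002/5 = -400.40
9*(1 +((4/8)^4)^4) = 589833/65536 = 9.00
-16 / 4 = -4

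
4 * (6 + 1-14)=-28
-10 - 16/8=-12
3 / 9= 1/3 = 0.33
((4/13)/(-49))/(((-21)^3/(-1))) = -4/5899257 = 0.00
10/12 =5/6 = 0.83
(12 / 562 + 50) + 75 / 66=316257/6182 = 51.16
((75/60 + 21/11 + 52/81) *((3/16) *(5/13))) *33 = 9.05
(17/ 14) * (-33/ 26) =-561/364 = -1.54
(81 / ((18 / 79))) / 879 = 237/586 = 0.40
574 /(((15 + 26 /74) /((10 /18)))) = 53095/2556 = 20.77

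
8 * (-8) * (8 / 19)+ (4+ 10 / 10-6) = -531/19 = -27.95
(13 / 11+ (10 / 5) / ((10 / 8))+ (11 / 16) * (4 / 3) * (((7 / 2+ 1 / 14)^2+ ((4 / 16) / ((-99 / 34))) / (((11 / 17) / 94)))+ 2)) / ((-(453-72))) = -354644/27723465 = -0.01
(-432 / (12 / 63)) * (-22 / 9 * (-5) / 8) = -3465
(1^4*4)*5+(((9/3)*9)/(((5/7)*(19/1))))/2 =3989/190 = 20.99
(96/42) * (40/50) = 64/35 = 1.83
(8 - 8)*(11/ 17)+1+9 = 10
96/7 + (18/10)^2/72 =13.76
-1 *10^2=-100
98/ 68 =49/34 = 1.44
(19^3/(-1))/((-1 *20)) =6859/20 = 342.95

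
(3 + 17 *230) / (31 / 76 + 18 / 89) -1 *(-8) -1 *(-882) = 30140562/4127 = 7303.26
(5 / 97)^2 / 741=25/6972069 = 0.00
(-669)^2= 447561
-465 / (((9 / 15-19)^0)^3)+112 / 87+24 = -38255/87 = -439.71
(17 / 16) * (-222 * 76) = -35853/2 = -17926.50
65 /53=1.23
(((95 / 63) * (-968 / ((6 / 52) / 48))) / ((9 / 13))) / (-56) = 62164960/3969 = 15662.63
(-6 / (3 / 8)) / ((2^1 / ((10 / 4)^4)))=-625/2 = -312.50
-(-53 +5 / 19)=1002/19 = 52.74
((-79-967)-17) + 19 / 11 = -11674/11 = -1061.27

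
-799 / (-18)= 799/18 = 44.39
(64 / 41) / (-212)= -16/2173 = -0.01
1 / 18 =0.06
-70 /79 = -0.89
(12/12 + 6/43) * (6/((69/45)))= 4410/989 = 4.46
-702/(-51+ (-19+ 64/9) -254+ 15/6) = 12636/5659 = 2.23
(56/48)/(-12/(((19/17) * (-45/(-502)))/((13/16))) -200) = -665/169471 = 0.00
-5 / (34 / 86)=-215/17 = -12.65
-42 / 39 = -14/13 = -1.08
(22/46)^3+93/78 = 411783/316342 = 1.30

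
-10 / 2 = -5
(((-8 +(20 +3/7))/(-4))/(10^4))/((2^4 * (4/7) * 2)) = -87/5120000 = 0.00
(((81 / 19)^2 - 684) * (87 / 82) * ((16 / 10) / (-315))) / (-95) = -9294036/246066625 = -0.04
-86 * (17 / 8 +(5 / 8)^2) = -6923/32 = -216.34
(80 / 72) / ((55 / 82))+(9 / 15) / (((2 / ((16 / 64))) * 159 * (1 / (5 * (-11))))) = 68447/41976 = 1.63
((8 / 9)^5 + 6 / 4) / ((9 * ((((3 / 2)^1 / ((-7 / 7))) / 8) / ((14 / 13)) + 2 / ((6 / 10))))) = 27180496/376083081 = 0.07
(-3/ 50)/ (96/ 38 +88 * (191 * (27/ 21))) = -133/47908400 = 0.00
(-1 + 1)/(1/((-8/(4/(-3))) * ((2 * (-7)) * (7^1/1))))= 0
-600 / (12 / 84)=-4200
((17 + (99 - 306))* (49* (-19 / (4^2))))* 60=1326675/2 = 663337.50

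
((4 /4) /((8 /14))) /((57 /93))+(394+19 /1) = 31605/76 = 415.86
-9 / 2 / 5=-9/10 = -0.90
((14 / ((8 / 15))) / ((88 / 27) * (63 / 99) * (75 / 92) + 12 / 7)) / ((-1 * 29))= -152145/572344 = -0.27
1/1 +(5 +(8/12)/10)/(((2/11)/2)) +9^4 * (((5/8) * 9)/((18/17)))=8378891/240 = 34912.05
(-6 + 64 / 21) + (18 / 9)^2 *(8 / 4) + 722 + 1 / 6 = 10181/14 = 727.21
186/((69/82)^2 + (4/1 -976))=-416888/2176989 = -0.19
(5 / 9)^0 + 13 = 14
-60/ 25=-12/5 = -2.40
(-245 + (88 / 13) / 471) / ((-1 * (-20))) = -12.25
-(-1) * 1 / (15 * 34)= 1/510 = 0.00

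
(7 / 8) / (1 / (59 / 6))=413/48 = 8.60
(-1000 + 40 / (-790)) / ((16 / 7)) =-138257/316 = -437.52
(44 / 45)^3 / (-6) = -42592/273375 = -0.16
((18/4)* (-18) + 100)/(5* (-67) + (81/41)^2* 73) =-31939/84182 = -0.38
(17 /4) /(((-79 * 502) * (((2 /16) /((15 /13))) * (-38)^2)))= -255/372229988 = 0.00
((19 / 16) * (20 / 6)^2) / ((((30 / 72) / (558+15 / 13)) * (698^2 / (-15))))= -3452775/6333652 = -0.55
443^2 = 196249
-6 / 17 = -0.35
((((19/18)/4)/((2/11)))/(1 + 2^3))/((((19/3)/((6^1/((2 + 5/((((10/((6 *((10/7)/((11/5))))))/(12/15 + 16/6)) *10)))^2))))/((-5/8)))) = -326095/24443136 = -0.01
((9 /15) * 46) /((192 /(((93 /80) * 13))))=27807/12800 = 2.17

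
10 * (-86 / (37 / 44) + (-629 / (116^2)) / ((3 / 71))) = -772024475/746808 = -1033.77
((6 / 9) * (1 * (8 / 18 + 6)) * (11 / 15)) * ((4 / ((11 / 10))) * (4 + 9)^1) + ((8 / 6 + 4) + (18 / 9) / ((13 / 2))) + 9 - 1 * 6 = 165931/1053 = 157.58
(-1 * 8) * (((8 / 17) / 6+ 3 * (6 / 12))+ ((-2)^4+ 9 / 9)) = -7580/51 = -148.63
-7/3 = -2.33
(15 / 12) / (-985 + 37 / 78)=-195/153586 = 0.00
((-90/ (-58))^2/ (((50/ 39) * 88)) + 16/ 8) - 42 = -5917481/148016 = -39.98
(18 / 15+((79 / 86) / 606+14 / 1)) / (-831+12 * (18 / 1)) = -3961211/160256700 = -0.02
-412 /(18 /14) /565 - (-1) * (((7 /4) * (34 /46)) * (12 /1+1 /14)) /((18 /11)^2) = 5.26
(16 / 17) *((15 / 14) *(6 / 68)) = 0.09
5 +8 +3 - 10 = 6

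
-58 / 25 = -2.32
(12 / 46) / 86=3/989 = 0.00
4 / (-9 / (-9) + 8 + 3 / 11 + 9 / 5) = 0.36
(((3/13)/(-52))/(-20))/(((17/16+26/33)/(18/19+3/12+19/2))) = 80487/62742940 = 0.00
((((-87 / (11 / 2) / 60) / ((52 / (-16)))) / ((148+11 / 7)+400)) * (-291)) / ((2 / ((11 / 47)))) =-59073/11752585 = -0.01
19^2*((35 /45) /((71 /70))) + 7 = 283.82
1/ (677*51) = 1/34527 = 0.00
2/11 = 0.18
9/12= 3/4 = 0.75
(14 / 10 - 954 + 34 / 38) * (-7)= 632884/95 = 6661.94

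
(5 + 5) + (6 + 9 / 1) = 25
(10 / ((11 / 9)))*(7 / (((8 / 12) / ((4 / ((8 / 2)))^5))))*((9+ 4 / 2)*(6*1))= 5670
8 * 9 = 72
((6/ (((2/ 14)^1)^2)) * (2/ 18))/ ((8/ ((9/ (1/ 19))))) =2793/4 = 698.25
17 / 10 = 1.70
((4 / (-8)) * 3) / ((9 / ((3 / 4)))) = -1/8 = -0.12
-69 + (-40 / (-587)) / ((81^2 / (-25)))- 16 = -327362095/3851307 = -85.00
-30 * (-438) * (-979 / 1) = -12864060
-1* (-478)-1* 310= 168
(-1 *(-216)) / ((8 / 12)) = 324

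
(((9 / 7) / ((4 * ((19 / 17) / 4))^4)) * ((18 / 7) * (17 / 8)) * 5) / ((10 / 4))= 115008417/12771458 = 9.01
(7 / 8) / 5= 7/40 = 0.18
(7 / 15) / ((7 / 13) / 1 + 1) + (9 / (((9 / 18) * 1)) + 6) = 24.30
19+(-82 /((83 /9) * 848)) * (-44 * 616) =1333753/4399 = 303.19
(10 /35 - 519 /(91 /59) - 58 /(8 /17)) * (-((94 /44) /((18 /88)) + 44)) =5853505/234 = 25014.98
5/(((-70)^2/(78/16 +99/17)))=291/26656 = 0.01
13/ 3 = 4.33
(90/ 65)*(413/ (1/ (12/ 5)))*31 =2765448/65 = 42545.35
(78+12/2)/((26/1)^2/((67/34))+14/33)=92862/379705 = 0.24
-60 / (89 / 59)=-3540/89 = -39.78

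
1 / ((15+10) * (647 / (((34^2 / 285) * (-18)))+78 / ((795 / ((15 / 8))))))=-367608/79750475 = 0.00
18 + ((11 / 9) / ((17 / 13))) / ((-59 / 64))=153334/9027 = 16.99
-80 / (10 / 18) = -144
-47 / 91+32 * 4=11601/91 = 127.48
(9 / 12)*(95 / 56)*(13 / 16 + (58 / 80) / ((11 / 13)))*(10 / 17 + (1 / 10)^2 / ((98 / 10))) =822006861/656803840 = 1.25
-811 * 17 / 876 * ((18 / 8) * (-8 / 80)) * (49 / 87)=675563/338720 = 1.99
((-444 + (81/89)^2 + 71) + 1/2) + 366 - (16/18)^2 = -8291819/1283202 = -6.46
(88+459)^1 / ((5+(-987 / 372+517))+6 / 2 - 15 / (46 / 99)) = 1560044/1397663 = 1.12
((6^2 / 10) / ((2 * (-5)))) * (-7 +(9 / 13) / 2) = 2.40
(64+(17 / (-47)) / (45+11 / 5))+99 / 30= 3732033/55460 = 67.29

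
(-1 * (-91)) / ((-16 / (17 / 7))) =-221/16 = -13.81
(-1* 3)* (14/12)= -7/2 = -3.50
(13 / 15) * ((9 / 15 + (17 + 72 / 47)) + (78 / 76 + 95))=13368719/133950 = 99.80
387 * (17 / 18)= 731/2 = 365.50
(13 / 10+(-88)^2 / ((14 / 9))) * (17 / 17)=348571/70 = 4979.59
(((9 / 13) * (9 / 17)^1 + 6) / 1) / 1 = 1407/221 = 6.37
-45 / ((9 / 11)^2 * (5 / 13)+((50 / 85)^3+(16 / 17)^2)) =-115922235/3469487 = -33.41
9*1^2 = 9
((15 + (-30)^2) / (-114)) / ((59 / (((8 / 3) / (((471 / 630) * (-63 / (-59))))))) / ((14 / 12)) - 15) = -42700/741 = -57.62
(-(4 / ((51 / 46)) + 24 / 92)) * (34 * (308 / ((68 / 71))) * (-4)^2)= -793895872/1173 = -676808.08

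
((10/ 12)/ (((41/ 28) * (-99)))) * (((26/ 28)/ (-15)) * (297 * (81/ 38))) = 351/1558 = 0.23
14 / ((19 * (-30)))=-7/285 = -0.02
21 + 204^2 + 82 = 41719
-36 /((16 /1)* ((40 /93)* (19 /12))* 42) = -837/10640 = -0.08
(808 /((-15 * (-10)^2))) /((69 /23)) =-202/1125 = -0.18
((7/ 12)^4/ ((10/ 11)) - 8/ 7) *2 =-1474003/725760 = -2.03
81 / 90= 9/10 = 0.90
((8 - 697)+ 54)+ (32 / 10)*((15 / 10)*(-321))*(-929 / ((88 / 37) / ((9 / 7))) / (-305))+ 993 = -255872641/117425 = -2179.03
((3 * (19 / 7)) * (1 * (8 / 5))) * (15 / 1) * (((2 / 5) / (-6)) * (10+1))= -5016/35 = -143.31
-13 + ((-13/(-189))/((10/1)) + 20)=13243/1890 = 7.01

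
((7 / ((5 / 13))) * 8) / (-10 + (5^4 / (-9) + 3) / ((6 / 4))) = -9828/3665 = -2.68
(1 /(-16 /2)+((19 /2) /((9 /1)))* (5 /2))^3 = 5929741/373248 = 15.89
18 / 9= 2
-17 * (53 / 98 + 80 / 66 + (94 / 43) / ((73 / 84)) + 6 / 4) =-497742524/5075763 = -98.06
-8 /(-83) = 8/83 = 0.10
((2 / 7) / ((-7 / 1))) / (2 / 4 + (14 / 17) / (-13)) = -884/9457 = -0.09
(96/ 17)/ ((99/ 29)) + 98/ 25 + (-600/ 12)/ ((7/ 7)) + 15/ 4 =-2281913/56100 = -40.68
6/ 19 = 0.32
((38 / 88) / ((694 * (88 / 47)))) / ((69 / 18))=2679/30902432 = 0.00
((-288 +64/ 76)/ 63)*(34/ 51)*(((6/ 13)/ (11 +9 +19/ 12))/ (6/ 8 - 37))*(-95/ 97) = -349184/198898791 = 0.00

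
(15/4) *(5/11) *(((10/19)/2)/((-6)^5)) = -125/2166912 = 0.00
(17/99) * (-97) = -16.66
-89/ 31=-2.87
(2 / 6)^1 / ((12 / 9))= 1/4 = 0.25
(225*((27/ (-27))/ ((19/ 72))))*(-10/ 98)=81000/931 = 87.00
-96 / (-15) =32/5 = 6.40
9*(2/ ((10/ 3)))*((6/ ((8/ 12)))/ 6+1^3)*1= 27/2 = 13.50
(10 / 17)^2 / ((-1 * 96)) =-25/6936 = 0.00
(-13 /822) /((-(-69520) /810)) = -351/1904848 = 0.00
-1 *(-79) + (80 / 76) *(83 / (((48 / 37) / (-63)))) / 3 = -101481/76 = -1335.28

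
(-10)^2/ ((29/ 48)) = 4800/29 = 165.52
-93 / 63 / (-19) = 31/399 = 0.08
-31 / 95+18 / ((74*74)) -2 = -604243/260110 = -2.32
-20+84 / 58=-538/29 = -18.55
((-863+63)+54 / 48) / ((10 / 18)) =-57519/40 = -1437.98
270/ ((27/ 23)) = 230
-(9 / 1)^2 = -81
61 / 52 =1.17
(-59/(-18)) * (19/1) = 62.28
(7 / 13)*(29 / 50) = 203/650 = 0.31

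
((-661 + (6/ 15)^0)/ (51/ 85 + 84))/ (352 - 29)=-1100/45543 = -0.02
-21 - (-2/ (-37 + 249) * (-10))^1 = -21.09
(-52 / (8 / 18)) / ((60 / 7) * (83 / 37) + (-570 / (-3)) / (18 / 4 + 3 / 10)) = -363636/182785 = -1.99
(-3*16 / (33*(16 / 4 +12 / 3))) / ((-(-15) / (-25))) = 10/33 = 0.30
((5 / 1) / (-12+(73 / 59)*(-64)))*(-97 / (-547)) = -0.01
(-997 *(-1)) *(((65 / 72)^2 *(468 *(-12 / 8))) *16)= -54760225/6 = -9126704.17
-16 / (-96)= 1/6 = 0.17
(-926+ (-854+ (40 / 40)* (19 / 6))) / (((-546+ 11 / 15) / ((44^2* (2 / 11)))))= 9381680/8179 = 1147.04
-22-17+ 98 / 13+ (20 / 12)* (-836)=-55567/39 = -1424.79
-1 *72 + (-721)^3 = -374805433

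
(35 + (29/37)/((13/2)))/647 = 16893/311207 = 0.05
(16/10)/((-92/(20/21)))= -8/483 = -0.02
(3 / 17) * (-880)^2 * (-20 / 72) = -1936000/51 = -37960.78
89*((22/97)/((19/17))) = 33286/1843 = 18.06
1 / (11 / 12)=1.09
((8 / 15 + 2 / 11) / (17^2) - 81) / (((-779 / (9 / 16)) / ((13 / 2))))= 0.38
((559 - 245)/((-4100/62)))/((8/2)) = -4867/4100 = -1.19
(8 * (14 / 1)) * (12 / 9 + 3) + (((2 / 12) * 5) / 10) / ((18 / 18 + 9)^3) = 5824001/12000 = 485.33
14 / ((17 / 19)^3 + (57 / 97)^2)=451754317/34255654 = 13.19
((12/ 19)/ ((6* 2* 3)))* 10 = 10/57 = 0.18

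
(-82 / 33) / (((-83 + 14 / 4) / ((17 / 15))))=2788/78705 = 0.04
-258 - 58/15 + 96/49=-191032/735 = -259.91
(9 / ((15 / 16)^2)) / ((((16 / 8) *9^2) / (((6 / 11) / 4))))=64/7425 = 0.01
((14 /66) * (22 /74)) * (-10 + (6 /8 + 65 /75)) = -3521/6660 = -0.53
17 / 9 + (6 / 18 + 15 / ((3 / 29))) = 1325/9 = 147.22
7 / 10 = 0.70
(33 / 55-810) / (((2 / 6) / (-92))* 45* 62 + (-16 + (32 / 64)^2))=124108/3965 = 31.30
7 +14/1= 21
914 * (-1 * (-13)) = 11882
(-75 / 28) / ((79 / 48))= -1.63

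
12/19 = 0.63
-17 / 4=-4.25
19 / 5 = 3.80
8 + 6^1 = 14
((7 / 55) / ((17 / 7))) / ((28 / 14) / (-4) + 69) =98/128095 = 0.00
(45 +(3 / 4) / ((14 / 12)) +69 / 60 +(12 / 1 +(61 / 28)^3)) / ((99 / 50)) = 3449095/98784 = 34.92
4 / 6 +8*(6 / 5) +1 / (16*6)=4933/480 = 10.28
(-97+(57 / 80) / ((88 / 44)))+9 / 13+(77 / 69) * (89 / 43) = -577896653/6171360 = -93.64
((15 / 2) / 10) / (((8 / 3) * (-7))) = -9/224 = -0.04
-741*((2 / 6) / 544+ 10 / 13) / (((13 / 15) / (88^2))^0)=-570.45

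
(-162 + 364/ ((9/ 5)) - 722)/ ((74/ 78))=-79768/111 = -718.63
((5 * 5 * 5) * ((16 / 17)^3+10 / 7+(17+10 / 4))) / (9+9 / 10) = 274.78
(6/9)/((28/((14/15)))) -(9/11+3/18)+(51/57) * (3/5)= -8009/18810 = -0.43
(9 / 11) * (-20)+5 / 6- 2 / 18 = -15.64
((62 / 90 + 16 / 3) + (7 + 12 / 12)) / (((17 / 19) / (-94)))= -1126966/765 = -1473.16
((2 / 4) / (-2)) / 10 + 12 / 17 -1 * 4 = -2257/680 = -3.32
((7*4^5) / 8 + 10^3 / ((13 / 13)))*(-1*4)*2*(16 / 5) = -242688/5 = -48537.60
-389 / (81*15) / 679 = -389/824985 = 0.00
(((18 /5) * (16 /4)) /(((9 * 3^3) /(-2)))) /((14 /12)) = -0.10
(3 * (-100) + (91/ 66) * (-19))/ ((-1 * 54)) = 21529/3564 = 6.04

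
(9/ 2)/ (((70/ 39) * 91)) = 27/980 = 0.03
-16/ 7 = -2.29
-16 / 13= -1.23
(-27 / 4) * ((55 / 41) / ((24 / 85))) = -32.07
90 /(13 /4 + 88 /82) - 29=-5801/709 = -8.18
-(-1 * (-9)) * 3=-27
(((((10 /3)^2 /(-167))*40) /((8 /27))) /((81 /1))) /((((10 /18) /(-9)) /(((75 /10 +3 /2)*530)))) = 1431000/167 = 8568.86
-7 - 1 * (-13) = 6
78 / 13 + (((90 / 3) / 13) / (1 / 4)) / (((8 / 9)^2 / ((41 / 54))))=3093/208 = 14.87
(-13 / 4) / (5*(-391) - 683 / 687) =8931/5375072 = 0.00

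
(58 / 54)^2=841/729 = 1.15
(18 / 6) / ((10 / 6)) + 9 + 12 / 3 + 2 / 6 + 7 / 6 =163/10 = 16.30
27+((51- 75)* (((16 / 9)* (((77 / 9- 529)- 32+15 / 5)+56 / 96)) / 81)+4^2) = 726329/2187 = 332.11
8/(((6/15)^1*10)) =2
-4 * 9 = -36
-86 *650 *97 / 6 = -2711150/3 = -903716.67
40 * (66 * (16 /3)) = 14080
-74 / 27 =-2.74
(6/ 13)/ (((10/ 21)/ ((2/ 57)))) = 42/1235 = 0.03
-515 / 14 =-36.79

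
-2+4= 2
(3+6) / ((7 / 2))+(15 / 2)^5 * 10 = 26578413/112 = 237307.26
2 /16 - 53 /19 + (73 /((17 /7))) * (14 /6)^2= 3743963/23256 = 160.99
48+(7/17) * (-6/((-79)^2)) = 5092614/106097 = 48.00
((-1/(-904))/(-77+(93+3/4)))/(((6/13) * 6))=13/545112 = 0.00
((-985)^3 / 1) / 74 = -955671625/74 = -12914481.42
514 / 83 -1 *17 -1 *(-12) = 1.19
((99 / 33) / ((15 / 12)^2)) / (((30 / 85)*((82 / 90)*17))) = 72/205 = 0.35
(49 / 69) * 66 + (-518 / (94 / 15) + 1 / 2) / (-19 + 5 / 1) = 1596277/30268 = 52.74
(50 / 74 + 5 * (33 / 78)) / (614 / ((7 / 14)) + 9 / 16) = 21480/9455017 = 0.00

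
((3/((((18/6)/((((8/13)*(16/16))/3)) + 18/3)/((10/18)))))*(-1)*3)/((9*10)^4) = -1/270641250 = 0.00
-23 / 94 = -0.24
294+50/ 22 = 3259/11 = 296.27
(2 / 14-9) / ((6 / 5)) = -155/21 = -7.38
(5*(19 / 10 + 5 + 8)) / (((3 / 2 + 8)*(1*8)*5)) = 0.20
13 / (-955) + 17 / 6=16157/5730 = 2.82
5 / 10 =1/2 = 0.50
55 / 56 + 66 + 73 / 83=315421/4648 = 67.86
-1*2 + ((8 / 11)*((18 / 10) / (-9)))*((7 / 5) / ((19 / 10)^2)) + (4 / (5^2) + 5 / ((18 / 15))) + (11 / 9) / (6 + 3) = 38695583/16082550 = 2.41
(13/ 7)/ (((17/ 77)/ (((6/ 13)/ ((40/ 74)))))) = 7.18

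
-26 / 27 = -0.96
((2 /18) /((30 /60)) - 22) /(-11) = 1.98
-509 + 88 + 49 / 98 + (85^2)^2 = 104400409/2 = 52200204.50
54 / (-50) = -1.08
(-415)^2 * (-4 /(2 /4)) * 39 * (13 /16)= -87318075/2 = -43659037.50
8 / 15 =0.53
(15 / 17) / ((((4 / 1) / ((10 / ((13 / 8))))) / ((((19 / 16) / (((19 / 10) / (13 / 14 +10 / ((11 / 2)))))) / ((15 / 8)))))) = 21150/17017 = 1.24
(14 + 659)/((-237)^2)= 673/56169 = 0.01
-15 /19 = -0.79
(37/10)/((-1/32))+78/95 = -2234/19 = -117.58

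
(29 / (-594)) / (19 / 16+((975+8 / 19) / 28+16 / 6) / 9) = -30856/3384139 = -0.01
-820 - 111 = -931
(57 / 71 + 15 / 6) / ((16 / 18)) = 4221/1136 = 3.72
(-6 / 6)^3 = -1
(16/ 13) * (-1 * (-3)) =3.69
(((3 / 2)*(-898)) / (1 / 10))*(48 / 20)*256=-8275968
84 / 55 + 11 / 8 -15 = -5323/440 = -12.10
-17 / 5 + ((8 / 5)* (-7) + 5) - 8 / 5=-56/5 = -11.20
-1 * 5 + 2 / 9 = -43/9 = -4.78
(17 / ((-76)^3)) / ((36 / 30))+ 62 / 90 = 27215237/39507840 = 0.69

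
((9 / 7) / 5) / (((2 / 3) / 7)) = 27/10 = 2.70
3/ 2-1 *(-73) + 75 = 299/2 = 149.50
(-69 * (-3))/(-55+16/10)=-345/89 = -3.88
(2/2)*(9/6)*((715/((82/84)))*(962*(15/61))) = 649999350/2501 = 259895.78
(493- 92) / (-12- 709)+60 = 42859/721 = 59.44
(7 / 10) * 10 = 7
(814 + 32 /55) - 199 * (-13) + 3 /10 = 374207/110 = 3401.88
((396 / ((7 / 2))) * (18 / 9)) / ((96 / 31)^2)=23.60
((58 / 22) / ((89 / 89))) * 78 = 2262/11 = 205.64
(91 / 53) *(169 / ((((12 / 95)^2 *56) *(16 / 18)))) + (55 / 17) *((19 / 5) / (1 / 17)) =31170773/54272 = 574.34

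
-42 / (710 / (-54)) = 1134/355 = 3.19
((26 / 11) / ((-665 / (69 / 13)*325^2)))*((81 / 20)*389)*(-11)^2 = -0.03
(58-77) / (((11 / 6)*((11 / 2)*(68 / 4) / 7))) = -1596/2057 = -0.78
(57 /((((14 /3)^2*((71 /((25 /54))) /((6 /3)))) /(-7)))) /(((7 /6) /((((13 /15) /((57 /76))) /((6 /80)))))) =-98800/31311 = -3.16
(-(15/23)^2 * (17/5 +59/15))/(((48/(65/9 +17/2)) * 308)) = -7075/2132928 = 0.00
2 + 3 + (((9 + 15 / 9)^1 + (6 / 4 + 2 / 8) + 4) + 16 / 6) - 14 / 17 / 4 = 4871/204 = 23.88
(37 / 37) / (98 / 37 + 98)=37/3724 = 0.01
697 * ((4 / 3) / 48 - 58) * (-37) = 53821643/36 = 1495045.64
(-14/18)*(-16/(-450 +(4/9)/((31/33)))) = -1736/62709 = -0.03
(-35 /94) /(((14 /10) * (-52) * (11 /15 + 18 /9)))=375/200408 = 0.00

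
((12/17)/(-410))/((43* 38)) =-3/2847245 = 0.00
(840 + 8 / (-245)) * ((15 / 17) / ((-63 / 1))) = -205792/17493 = -11.76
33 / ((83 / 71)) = 2343/83 = 28.23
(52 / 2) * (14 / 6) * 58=10556/3 = 3518.67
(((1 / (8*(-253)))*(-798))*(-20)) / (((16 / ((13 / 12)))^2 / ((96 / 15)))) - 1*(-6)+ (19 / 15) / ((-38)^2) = 17749807/3076480 = 5.77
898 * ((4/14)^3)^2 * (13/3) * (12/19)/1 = 2988544/2235331 = 1.34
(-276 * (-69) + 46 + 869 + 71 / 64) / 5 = 1277447/320 = 3992.02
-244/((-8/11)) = 671/2 = 335.50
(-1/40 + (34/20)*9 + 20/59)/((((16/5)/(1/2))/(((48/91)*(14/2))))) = 110547/12272 = 9.01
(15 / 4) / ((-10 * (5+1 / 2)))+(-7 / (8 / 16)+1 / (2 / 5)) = -509/44 = -11.57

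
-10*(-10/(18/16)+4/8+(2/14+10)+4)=-57.54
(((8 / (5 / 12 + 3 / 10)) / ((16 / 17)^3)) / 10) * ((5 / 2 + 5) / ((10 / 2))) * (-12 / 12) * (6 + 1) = -309519/22016 = -14.06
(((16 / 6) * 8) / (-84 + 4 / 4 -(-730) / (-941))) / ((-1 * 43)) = 60224/10169457 = 0.01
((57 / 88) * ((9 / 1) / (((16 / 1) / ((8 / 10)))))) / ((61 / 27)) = 13851/107360 = 0.13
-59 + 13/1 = -46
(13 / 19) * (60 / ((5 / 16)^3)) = 638976/475 = 1345.21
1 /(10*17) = 1/170 = 0.01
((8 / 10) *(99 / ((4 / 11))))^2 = 1185921/25 = 47436.84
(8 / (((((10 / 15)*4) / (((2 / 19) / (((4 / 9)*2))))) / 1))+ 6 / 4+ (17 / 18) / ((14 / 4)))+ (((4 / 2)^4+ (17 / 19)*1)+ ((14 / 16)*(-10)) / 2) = 7381/504 = 14.64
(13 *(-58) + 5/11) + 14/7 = -8267/11 = -751.55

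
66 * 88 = 5808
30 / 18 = 5/3 = 1.67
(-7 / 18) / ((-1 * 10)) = 7/180 = 0.04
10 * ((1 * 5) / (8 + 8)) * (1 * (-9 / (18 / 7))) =-175/16 = -10.94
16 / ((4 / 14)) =56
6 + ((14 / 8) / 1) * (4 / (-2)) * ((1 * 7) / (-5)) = 109/10 = 10.90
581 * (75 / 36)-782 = 5141/12 = 428.42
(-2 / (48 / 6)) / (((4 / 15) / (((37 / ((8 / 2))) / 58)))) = -555/3712 = -0.15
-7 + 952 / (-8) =-126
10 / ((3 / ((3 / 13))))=10/13 = 0.77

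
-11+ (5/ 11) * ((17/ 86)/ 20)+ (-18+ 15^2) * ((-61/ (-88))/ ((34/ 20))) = 4722291/64328 = 73.41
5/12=0.42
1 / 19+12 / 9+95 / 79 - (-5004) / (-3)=-7499348/4503 = -1665.41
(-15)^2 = 225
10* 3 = 30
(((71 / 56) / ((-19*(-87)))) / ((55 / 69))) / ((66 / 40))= 1633/2800182 = 0.00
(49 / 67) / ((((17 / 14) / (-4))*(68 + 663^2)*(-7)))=392/500746543 = 0.00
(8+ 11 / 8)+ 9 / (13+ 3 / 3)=561/56 = 10.02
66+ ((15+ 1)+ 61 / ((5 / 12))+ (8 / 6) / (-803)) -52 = 176.40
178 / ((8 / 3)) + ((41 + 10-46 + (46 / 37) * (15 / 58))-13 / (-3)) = 983789/12876 = 76.40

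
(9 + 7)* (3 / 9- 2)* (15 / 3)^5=-250000/3 = -83333.33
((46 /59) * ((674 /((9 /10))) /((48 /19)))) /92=32015/12744 = 2.51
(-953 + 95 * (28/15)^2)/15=-27989/675 = -41.47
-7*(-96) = 672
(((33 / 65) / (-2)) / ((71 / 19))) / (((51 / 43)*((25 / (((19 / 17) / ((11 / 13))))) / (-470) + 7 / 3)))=-24076173/963916235 = -0.02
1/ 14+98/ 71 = 1443/994 = 1.45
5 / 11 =0.45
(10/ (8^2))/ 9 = 5/288 = 0.02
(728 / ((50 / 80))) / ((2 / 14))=40768/5 = 8153.60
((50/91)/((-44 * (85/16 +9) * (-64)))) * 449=11225/1833832 = 0.01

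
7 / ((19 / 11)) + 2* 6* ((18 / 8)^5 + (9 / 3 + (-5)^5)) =-178839391/4864 = -36767.97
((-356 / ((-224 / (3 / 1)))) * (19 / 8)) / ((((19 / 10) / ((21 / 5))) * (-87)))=-267/928 = -0.29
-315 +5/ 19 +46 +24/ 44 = -268.19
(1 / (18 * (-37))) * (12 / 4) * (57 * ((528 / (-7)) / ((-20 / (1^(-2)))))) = -1254/1295 = -0.97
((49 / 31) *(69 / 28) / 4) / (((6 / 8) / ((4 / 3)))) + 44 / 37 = 10049/3441 = 2.92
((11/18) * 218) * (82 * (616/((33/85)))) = 467993680/27 = 17333099.26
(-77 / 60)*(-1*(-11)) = -847/60 = -14.12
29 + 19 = 48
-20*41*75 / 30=-2050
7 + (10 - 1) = 16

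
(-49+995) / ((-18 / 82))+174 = -37220/9 = -4135.56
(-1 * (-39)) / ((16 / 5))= 195/16 = 12.19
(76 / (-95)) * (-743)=2972/5 = 594.40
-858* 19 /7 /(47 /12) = -195624/329 = -594.60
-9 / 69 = -0.13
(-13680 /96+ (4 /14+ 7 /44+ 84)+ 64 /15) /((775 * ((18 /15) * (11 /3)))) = -248503/15754200 = -0.02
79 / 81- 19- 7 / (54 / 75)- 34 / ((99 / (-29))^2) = -66787/2178 = -30.66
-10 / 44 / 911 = -5/20042 = 0.00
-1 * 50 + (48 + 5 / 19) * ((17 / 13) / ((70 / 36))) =-17.54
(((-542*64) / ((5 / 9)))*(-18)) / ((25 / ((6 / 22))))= 16858368/1375 = 12260.63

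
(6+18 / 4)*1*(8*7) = 588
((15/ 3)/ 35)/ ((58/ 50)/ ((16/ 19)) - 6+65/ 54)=-10800/258461 = -0.04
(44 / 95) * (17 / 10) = 374/475 = 0.79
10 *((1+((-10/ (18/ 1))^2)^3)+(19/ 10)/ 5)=37450679/2657205 = 14.09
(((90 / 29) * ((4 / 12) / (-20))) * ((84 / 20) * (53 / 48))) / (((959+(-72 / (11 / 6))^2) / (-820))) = 5521593/70217816 = 0.08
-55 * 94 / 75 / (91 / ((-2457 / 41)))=45.40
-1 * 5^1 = -5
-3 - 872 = -875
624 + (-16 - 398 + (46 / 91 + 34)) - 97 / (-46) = 1032327/4186 = 246.61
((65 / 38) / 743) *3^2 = 585/28234 = 0.02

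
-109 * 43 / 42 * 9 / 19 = -14061/266 = -52.86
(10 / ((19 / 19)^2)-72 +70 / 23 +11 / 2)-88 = -6507/46 = -141.46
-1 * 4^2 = -16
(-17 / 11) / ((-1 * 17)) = 1/11 = 0.09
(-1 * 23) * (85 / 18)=-1955/18 = -108.61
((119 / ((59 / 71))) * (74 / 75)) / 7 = 89318/4425 = 20.18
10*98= 980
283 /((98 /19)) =5377/98 = 54.87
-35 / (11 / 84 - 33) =2940/2761 = 1.06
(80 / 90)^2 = 64/81 = 0.79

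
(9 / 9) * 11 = 11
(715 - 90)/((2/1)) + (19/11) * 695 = 33285/22 = 1512.95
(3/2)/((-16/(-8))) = 3/4 = 0.75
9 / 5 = 1.80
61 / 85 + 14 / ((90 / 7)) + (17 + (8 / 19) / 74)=18.81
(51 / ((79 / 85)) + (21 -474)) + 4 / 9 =-282752/711 = -397.68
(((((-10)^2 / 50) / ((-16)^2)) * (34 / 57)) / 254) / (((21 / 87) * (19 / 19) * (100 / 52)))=6409/162153600 = 0.00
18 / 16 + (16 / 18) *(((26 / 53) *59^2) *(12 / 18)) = 11597647/11448 = 1013.07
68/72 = 17/18 = 0.94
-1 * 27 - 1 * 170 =-197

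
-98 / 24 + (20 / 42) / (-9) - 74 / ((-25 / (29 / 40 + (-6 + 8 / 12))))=-839959/47250 = -17.78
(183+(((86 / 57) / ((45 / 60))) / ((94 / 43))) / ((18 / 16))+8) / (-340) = -816163/1446660 = -0.56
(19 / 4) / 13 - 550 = -28581/52 = -549.63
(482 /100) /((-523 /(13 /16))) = -3133/418400 = -0.01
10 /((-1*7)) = -10/7 = -1.43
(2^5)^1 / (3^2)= 32/9 = 3.56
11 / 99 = 0.11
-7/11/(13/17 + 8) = -119/1639 = -0.07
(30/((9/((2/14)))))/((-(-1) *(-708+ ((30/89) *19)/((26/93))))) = -11570/16645671 = 0.00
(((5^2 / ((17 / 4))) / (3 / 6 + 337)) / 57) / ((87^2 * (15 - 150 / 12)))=16/990138735 = 0.00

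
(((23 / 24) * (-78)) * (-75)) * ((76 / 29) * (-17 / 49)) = -5097.31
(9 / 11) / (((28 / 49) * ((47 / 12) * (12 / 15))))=945/2068 = 0.46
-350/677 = -0.52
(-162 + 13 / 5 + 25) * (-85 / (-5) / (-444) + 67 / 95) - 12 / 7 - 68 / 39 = -446688104/4797975 = -93.10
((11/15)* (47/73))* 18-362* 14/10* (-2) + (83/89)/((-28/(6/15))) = 464834177/454790 = 1022.09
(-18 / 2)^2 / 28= 81/28 = 2.89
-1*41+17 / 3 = -106/3 = -35.33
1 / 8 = 0.12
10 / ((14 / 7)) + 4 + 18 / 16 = 81/8 = 10.12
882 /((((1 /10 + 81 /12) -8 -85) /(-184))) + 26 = 3290558/1723 = 1909.78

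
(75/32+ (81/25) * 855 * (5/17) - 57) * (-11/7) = -1194.46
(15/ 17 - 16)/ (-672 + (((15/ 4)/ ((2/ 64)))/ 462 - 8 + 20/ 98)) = 0.02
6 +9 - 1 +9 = 23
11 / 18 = 0.61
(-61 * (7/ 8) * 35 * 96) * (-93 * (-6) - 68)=-87876600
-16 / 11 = -1.45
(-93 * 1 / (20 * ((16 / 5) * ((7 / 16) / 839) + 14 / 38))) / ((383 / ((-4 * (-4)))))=-2965026/5648867 = -0.52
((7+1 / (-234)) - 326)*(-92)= 29348.39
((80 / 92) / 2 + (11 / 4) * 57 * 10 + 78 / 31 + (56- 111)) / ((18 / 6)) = 2161033/4278 = 505.15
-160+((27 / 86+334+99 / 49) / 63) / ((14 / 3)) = -196809247/1238916 = -158.86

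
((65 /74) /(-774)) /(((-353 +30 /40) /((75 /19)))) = 1625/127777983 = 0.00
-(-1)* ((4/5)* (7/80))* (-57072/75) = -33292/625 = -53.27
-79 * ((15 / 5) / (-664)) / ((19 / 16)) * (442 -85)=169218/1577 = 107.30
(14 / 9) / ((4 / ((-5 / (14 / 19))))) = -95/36 = -2.64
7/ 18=0.39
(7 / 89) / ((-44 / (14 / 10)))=-49/19580 = 0.00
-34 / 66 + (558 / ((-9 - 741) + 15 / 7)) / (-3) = -15343/57585 = -0.27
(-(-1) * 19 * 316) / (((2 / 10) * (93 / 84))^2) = 117678400/961 = 122454.11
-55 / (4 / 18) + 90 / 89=-43875/178 = -246.49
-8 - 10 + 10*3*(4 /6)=2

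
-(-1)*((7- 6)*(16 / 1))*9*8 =1152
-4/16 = -1/4 = -0.25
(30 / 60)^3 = 1/8 = 0.12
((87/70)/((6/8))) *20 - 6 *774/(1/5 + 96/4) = -134468/847 = -158.76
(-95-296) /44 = -391/44 = -8.89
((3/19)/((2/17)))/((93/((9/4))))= 153/4712 = 0.03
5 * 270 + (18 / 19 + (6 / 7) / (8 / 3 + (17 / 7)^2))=32318406/23921 = 1351.05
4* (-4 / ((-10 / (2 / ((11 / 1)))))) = 16/55 = 0.29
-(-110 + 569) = -459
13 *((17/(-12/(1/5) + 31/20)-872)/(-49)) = 13256204/57281 = 231.42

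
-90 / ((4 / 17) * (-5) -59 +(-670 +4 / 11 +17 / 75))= 631125/5116223 = 0.12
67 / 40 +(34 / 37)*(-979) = -1328961/1480 = -897.95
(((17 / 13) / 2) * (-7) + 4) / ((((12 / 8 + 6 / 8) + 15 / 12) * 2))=-15/182 = -0.08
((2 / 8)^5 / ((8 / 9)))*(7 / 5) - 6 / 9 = -81731/122880 = -0.67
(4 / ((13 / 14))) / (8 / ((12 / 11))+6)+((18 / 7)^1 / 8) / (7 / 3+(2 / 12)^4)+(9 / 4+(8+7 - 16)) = 1883747/1101100 = 1.71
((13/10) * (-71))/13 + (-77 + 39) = -451/10 = -45.10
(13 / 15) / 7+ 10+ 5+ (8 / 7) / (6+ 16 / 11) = 65768/4305 = 15.28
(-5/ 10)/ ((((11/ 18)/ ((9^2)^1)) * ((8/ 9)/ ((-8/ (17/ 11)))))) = 6561/17 = 385.94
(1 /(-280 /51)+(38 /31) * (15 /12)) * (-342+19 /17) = -13582321/29512 = -460.23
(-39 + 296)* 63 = 16191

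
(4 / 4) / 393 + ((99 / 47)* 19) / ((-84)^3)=1004365/405475392 = 0.00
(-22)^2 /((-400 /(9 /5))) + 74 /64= -4087/4000 = -1.02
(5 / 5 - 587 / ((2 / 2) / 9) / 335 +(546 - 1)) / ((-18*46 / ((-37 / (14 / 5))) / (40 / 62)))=10953665/2006382 = 5.46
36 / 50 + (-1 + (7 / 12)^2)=217/3600 = 0.06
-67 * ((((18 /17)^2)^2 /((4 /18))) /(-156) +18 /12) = -212965329/2171546 = -98.07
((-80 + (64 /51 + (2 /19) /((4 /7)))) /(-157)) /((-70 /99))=-5024283/7099540 = -0.71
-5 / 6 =-0.83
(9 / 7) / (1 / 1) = 9/7 = 1.29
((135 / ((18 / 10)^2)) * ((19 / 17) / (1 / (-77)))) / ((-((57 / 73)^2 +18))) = 974540875/5057721 = 192.68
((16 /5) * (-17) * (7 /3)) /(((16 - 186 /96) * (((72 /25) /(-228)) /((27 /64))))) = 4522/15 = 301.47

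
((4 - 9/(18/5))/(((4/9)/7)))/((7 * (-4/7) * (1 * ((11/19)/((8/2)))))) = -3591/88 = -40.81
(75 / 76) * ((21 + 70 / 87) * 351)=16646175/2204 = 7552.71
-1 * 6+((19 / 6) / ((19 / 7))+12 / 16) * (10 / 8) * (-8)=-151/6 = -25.17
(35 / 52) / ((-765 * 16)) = -7/127296 = 0.00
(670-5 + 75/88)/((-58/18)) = -527355/2552 = -206.64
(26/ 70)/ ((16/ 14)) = 13/40 = 0.32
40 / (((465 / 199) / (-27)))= -14328/31 = -462.19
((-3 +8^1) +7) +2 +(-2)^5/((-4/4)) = 46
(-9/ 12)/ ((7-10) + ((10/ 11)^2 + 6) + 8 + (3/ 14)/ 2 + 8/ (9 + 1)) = -12705/215707 = -0.06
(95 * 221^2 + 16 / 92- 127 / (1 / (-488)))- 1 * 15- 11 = 108142439/23 = 4701845.17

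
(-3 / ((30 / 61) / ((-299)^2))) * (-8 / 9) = 21813844/45 = 484752.09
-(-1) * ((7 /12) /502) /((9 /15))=35/18072 = 0.00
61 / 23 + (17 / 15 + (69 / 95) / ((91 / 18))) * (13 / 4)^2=16.14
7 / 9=0.78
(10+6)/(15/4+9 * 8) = 64/303 = 0.21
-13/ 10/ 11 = -13/110 = -0.12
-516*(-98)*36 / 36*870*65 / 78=36661800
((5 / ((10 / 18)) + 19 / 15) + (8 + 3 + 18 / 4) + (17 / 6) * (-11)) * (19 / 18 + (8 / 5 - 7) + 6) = -447/50 = -8.94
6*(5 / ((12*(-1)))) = -5/2 = -2.50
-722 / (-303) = 722/303 = 2.38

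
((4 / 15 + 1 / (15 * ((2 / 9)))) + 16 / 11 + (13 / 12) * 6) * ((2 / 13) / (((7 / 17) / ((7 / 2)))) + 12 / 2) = 26714/429 = 62.27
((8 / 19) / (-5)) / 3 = -8/285 = -0.03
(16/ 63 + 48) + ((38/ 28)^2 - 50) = 0.10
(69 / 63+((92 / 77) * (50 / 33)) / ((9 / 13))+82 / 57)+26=1933495/62073 = 31.15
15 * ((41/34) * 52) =15990/17 = 940.59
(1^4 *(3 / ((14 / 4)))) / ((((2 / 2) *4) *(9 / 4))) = 2/21 = 0.10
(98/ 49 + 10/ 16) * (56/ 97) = 147/97 = 1.52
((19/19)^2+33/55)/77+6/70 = 41/385 = 0.11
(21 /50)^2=441/2500 = 0.18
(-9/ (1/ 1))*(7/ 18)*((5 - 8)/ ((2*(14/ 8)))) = 3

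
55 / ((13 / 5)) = 275/13 = 21.15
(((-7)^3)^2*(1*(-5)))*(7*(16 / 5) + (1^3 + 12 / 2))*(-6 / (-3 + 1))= -51883209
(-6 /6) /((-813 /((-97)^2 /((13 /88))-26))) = 827654/10569 = 78.31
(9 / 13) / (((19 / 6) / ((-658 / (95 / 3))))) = -106596/23465 = -4.54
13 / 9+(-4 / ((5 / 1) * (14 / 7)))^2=1.60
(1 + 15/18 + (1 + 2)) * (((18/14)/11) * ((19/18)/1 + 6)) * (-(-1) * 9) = 11049/308 = 35.87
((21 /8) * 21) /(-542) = -441/4336 = -0.10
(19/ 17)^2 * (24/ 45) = 2888/4335 = 0.67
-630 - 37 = -667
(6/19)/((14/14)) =6/19 = 0.32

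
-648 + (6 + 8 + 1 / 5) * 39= -94.20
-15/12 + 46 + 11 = 223/4 = 55.75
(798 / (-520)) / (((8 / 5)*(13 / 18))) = -3591/2704 = -1.33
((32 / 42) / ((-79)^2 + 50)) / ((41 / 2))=32/5416551 = 0.00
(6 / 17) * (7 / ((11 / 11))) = 42/17 = 2.47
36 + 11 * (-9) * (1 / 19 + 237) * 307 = -136889388/19 = -7204704.63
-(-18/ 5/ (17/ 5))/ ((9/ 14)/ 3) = 84/17 = 4.94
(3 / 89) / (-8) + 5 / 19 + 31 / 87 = 0.62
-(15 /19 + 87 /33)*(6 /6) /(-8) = 179/418 = 0.43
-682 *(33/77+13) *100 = -6410800/7 = -915828.57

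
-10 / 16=-5/8 = -0.62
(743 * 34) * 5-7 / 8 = 1010473/8 = 126309.12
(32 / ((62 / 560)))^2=80281600/961 = 83539.65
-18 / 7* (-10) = 180/7 = 25.71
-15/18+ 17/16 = 11/48 = 0.23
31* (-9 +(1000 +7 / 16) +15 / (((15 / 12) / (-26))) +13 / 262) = 44150355/2096 = 21064.10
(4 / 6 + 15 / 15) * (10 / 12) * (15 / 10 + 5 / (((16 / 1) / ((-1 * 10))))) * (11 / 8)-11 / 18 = -3.71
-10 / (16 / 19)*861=-81795/8 = -10224.38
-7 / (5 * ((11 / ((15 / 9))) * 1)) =-7/33 = -0.21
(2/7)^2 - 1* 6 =-290/49 = -5.92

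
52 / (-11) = -52/11 = -4.73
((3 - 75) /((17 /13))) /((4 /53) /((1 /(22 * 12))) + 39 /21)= -347256/137377 = -2.53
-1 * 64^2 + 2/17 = -69630/17 = -4095.88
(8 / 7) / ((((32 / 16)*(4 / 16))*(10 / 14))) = 16/5 = 3.20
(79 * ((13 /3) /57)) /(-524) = -1027/89604 = -0.01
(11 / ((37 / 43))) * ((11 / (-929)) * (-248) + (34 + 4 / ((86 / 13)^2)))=699639457/1478039 = 473.36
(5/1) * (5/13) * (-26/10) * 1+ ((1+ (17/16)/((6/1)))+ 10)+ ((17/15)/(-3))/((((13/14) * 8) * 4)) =115397/18720 = 6.16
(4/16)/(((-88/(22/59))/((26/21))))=-13/9912 = 0.00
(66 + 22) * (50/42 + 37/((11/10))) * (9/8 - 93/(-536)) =3979.62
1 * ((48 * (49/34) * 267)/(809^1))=313992/13753 = 22.83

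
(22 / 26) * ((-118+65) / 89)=-583/1157 = -0.50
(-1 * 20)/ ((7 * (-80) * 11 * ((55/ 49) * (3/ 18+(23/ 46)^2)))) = 21/3025 = 0.01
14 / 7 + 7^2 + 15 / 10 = 105/2 = 52.50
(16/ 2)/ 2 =4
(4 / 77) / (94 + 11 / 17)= 68/123893 = 0.00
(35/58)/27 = 35/1566 = 0.02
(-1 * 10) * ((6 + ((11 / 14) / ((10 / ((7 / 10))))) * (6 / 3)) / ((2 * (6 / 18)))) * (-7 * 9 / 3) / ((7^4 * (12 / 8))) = 1833/3430 = 0.53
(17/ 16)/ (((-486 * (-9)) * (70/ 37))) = 629/4898880 = 0.00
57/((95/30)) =18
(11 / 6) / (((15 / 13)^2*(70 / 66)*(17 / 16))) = 163592/133875 = 1.22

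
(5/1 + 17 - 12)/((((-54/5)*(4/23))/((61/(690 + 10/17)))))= -119255/253584 = -0.47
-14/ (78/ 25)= -175/39 = -4.49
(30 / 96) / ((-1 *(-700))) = 1/2240 = 0.00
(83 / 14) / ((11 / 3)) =249/154 = 1.62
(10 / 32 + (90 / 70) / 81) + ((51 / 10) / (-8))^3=2234987/32256000 = 0.07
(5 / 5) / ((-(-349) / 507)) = 507/349 = 1.45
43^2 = 1849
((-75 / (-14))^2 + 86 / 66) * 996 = 16106399/539 = 29882.00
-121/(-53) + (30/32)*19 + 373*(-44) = -13900335/848 = -16391.90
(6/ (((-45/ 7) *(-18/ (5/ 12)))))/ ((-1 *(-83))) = 7/26892 = 0.00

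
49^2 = 2401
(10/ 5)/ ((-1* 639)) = -2/639 = 0.00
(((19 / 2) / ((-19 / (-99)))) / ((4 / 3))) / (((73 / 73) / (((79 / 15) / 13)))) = 7821/520 = 15.04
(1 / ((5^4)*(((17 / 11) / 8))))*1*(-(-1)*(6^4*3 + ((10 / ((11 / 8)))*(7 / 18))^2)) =305477504/9466875 = 32.27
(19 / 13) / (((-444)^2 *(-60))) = -19/153766080 = 0.00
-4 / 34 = -2/17 = -0.12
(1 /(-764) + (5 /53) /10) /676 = 329/27372592 = 0.00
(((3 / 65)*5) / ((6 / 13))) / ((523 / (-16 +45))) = 29/1046 = 0.03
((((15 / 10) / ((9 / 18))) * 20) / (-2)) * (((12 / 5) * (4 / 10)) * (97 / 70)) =-6984/175 = -39.91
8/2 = 4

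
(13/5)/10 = 13/50 = 0.26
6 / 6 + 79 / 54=133/54 = 2.46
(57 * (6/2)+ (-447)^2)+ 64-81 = 199963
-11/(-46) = 11/46 = 0.24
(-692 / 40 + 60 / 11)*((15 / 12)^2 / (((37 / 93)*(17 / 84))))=-12723795/55352 = -229.87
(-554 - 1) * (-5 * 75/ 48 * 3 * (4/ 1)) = 208125/4 = 52031.25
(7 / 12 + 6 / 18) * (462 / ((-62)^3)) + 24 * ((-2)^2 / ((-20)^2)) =2838761/11916400 = 0.24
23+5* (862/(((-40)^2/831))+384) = 669041/160 = 4181.51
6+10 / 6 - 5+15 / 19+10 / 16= 1861/456 = 4.08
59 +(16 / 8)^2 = 63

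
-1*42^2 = -1764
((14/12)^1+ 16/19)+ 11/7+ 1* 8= 11.58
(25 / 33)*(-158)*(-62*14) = 3428600/33 = 103896.97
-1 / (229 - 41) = -1/188 = -0.01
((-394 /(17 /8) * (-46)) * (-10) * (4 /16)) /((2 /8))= -1449920/17 = -85289.41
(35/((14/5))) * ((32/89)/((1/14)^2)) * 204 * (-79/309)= -421164800/9167 = -45943.58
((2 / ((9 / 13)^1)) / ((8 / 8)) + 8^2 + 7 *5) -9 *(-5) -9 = 1241/9 = 137.89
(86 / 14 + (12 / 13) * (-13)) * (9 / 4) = -369/28 = -13.18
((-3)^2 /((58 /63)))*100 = 28350/29 = 977.59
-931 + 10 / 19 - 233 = -22106/19 = -1163.47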